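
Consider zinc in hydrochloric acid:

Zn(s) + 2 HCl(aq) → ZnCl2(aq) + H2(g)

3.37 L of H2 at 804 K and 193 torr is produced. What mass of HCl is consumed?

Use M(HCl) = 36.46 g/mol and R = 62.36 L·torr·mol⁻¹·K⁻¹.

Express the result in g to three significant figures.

0.946 g

n(H2) = PV/RT = (193 × 3.37) / (62.36 × 804) = 0.01297 mol
n(HCl) = (2/1) × 0.01297 = 0.02594 mol
m(HCl) = 0.02594 × 36.46 = 0.9458 g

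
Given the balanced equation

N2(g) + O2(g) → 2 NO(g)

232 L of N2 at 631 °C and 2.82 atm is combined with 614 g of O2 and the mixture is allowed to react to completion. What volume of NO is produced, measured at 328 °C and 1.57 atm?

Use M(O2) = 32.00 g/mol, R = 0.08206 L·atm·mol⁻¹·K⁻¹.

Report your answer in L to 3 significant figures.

n(N2) = PV/RT = (2.82 × 232) / (0.08206 × 904.15) = 8.818 mol
n(O2) = 614 / 32.00 = 19.19 mol
For 8.818 mol N2, stoichiometry requires (1/1) × 8.818 = 8.818 mol O2; 19.19 mol is available, so N2 is limiting.
n(NO) = (2/1) × 8.818 = 17.64 mol
V(NO) = nRT/P = 17.64 × 0.08206 × 601.15 / 1.57 = 554.3 L

554 L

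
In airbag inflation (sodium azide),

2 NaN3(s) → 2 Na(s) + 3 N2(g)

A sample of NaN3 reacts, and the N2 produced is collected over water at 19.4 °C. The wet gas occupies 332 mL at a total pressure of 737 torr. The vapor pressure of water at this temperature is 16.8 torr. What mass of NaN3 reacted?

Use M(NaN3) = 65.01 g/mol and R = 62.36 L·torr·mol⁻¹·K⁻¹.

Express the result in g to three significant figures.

P(N2) = 737 − 16.8 = 720.2 torr
n(N2) = PV/RT = (720.2 × 0.3320) / (62.36 × 292.55) = 0.01311 mol
n(NaN3) = (2/3) × 0.01311 = 0.008740 mol
m(NaN3) = 0.008740 × 65.01 = 0.5682 g

0.568 g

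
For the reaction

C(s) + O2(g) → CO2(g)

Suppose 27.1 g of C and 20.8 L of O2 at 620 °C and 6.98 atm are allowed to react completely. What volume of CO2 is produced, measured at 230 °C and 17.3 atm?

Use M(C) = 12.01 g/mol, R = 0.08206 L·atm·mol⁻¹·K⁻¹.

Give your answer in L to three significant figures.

4.73 L

n(C) = 27.1 / 12.01 = 2.256 mol
n(O2) = PV/RT = (6.98 × 20.8) / (0.08206 × 893.15) = 1.981 mol
For 2.256 mol C, stoichiometry requires (1/1) × 2.256 = 2.256 mol O2; 1.981 mol is available, so O2 is limiting.
n(CO2) = (1/1) × 1.981 = 1.981 mol
V(CO2) = nRT/P = 1.981 × 0.08206 × 503.15 / 17.3 = 4.728 L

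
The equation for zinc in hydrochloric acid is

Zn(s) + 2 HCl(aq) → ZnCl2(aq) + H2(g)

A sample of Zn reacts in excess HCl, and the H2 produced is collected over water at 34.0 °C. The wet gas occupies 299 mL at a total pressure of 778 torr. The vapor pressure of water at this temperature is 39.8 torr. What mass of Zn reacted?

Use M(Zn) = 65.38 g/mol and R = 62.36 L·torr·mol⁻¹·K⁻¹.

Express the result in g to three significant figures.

P(H2) = 778 − 39.8 = 738.2 torr
n(H2) = PV/RT = (738.2 × 0.2990) / (62.36 × 307.15) = 0.01152 mol
n(Zn) = (1/1) × 0.01152 = 0.01152 mol
m(Zn) = 0.01152 × 65.38 = 0.7532 g

0.753 g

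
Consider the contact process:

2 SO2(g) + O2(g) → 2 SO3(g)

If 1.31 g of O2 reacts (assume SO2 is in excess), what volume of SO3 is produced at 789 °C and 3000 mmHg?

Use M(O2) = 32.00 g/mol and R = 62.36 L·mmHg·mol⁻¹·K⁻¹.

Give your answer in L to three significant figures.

1.81 L

n(O2) = 1.310 / 32.00 = 0.04094 mol
n(SO3) = (2/1) × 0.04094 = 0.08188 mol
V = nRT/P = 0.08188 × 62.36 × 1062.15 / 3000 = 1.808 L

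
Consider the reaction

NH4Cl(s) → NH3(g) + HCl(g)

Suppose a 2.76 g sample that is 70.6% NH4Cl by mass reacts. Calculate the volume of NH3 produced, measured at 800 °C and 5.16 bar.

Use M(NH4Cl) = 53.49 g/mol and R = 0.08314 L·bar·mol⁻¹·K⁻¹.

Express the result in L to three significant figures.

mass of NH4Cl = 2.76 × 70.6/100 = 1.949 g
n(NH4Cl) = 1.949 / 53.49 = 0.03644 mol
n(NH3) = (1/1) × 0.03644 = 0.03644 mol
V = nRT/P = 0.03644 × 0.08314 × 1073.15 / 5.16 = 0.6301 L

0.630 L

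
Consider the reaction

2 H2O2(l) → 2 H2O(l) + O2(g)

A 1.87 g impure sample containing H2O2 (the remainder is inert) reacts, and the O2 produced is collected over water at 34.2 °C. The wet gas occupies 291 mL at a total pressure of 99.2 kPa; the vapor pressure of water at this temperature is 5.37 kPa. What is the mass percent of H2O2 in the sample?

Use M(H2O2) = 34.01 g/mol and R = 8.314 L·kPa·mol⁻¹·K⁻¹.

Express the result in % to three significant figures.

38.9 %

P(O2) = 99.2 − 5.37 = 93.83 kPa
n(O2) = PV/RT = (93.83 × 0.2910) / (8.314 × 307.35) = 0.01069 mol
n(H2O2) = (2/1) × 0.01069 = 0.02138 mol
m(H2O2) = 0.02138 × 34.01 = 0.7271 g
%H2O2 = 0.7271 / 1.87 × 100 = 38.88%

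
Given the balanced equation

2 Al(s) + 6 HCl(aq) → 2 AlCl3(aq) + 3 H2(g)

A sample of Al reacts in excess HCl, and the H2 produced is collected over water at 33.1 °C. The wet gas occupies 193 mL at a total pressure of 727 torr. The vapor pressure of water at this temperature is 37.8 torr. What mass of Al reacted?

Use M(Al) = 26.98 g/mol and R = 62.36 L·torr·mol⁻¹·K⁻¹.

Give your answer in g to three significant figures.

0.125 g

P(H2) = 727 − 37.8 = 689.2 torr
n(H2) = PV/RT = (689.2 × 0.1930) / (62.36 × 306.25) = 0.006965 mol
n(Al) = (2/3) × 0.006965 = 0.004643 mol
m(Al) = 0.004643 × 26.98 = 0.1253 g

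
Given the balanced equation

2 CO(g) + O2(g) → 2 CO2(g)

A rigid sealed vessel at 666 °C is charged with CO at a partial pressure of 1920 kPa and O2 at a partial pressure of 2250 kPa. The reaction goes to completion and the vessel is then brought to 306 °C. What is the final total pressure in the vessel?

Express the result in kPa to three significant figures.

With V and T fixed, P_i ∝ n_i, so the mole ratios apply directly to partial pressures at 666 °C.
P(O2) required for 1920 kPa of CO = (1/2) × 1920 = 960.0 kPa; available 2250 kPa, so CO is limiting.
P(O2) remaining = 2250 − (1/2) × 1920 = 1290 kPa
P(gaseous products) = (2)/2 × 1920 = 1920 kPa
P_total at 666 °C = 1290 + 1920 = 3210 kPa
Scaling to 306 °C: P = 3210 × 579.15/939.15 = 1980 kPa

1980 kPa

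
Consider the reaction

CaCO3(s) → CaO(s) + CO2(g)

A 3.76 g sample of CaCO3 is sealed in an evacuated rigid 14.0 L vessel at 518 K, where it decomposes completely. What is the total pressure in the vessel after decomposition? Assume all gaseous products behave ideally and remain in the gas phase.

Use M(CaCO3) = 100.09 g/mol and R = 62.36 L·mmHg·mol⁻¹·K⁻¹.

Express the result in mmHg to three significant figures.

n(CaCO3) = 3.76 / 100.09 = 0.03757 mol
n(gas produced) = (1/1) × 0.03757 = 0.03757 mol
P = nRT/V = 0.03757 × 62.36 × 518 / 14.0 = 86.69 mmHg

86.7 mmHg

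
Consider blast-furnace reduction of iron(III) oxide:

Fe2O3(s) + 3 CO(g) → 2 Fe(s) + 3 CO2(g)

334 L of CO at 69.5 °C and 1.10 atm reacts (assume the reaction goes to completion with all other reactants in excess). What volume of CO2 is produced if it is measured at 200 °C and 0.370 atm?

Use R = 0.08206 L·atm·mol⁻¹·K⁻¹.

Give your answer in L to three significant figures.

1370 L

n(CO) = PV/RT = (1.10 × 334) / (0.08206 × 342.65) = 13.07 mol
n(CO2) = (3/3) × 13.07 = 13.07 mol
V = nRT/P = 13.07 × 0.08206 × 473.15 / 0.370 = 1372 L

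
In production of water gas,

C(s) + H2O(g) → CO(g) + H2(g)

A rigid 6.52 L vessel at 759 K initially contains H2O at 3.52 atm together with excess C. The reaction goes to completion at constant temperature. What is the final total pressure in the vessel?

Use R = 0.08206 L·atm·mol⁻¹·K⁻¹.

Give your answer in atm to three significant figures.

7.04 atm

At constant T and V, P ∝ n(gas): 1 mol gas → 2 mol gas.
P_final = (2/1) × 3.52 = 7.040 atm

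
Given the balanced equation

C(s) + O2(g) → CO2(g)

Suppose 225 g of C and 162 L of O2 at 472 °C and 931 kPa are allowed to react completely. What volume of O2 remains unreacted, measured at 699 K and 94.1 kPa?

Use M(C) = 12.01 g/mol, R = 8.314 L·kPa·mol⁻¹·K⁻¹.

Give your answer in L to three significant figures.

n(C) = 225 / 12.01 = 18.73 mol
n(O2) = PV/RT = (931 × 162) / (8.314 × 745.15) = 24.35 mol
For 18.73 mol C, stoichiometry requires (1/1) × 18.73 = 18.73 mol O2; 24.35 mol is available, so C is limiting.
n(O2) consumed = (1/1) × 18.73 = 18.73 mol; remaining = 24.35 − 18.73 = 5.620 mol
V(O2) = nRT/P = 5.620 × 8.314 × 699 / 94.1 = 347.1 L

347 L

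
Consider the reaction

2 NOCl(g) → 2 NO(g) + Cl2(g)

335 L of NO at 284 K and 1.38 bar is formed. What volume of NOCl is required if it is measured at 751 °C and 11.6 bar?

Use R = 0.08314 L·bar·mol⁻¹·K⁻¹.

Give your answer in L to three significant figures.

n(NO) = PV/RT = (1.38 × 335) / (0.08314 × 284) = 19.58 mol
n(NOCl) = (2/2) × 19.58 = 19.58 mol
V = nRT/P = 19.58 × 0.08314 × 1024.15 / 11.6 = 143.7 L

144 L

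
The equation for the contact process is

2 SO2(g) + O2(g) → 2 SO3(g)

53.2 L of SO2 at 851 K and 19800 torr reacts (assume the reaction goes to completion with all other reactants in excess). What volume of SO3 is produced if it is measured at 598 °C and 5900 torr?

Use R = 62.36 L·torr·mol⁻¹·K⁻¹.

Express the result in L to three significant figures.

n(SO2) = PV/RT = (19800 × 53.2) / (62.36 × 851) = 19.85 mol
n(SO3) = (2/2) × 19.85 = 19.85 mol
V = nRT/P = 19.85 × 62.36 × 871.15 / 5900 = 182.8 L

183 L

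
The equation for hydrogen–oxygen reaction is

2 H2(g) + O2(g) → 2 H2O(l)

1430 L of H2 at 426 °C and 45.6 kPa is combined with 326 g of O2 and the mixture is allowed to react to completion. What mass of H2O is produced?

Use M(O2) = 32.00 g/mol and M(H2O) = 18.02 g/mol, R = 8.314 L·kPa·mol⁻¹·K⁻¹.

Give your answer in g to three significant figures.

n(H2) = PV/RT = (45.6 × 1430) / (8.314 × 699.15) = 11.22 mol
n(O2) = 326 / 32.00 = 10.19 mol
For 11.22 mol H2, stoichiometry requires (1/2) × 11.22 = 5.610 mol O2; 10.19 mol is available, so H2 is limiting.
n(H2O) = (2/2) × 11.22 = 11.22 mol
m(H2O) = 11.22 × 18.02 = 202.2 g

202 g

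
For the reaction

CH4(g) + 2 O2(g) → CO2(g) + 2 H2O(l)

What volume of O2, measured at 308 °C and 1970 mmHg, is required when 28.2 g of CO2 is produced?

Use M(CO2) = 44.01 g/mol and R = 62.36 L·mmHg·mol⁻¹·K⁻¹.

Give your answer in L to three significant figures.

n(CO2) = 28.20 / 44.01 = 0.6408 mol
n(O2) = (2/1) × 0.6408 = 1.282 mol
V = nRT/P = 1.282 × 62.36 × 581.15 / 1970 = 23.58 L

23.6 L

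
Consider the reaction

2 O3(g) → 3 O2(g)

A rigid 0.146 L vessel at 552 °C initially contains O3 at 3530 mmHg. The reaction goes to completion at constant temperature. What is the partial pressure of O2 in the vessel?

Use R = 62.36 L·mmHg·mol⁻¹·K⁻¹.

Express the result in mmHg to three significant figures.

5300 mmHg

n(O3)₀ = PV/RT = (3530 × 0.146) / (62.36 × 825.15) = 0.01002 mol
n(O2) = (3/2) × 0.01002 = 0.01503 mol
P(O2) = nRT/V = 0.01503 × 62.36 × 825.15 / 0.146 = 5297 mmHg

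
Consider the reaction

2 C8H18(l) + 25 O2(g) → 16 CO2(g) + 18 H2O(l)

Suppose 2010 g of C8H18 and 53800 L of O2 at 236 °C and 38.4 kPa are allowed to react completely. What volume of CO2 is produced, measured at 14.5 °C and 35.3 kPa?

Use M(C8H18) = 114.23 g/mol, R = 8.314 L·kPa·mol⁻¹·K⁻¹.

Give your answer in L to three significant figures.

9540 L

n(C8H18) = 2010 / 114.23 = 17.60 mol
n(O2) = PV/RT = (38.4 × 53800) / (8.314 × 509.15) = 488.0 mol
For 17.60 mol C8H18, stoichiometry requires (25/2) × 17.60 = 220.0 mol O2; 488.0 mol is available, so C8H18 is limiting.
n(CO2) = (16/2) × 17.60 = 140.8 mol
V(CO2) = nRT/P = 140.8 × 8.314 × 287.65 / 35.3 = 9539 L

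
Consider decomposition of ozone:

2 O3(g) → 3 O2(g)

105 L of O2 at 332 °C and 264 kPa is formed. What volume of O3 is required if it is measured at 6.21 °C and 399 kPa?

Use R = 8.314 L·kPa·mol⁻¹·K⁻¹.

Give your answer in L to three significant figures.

21.4 L

n(O2) = PV/RT = (264 × 105) / (8.314 × 605.15) = 5.510 mol
n(O3) = (2/3) × 5.510 = 3.673 mol
V = nRT/P = 3.673 × 8.314 × 279.36 / 399 = 21.38 L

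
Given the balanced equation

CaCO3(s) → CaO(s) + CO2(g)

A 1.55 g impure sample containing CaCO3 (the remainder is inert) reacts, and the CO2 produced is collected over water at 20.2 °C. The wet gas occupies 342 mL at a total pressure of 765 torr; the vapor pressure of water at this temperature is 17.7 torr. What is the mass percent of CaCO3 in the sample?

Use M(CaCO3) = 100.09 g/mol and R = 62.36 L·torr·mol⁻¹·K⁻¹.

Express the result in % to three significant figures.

P(CO2) = 765 − 17.7 = 747.3 torr
n(CO2) = PV/RT = (747.3 × 0.3420) / (62.36 × 293.35) = 0.01397 mol
n(CaCO3) = (1/1) × 0.01397 = 0.01397 mol
m(CaCO3) = 0.01397 × 100.09 = 1.398 g
%CaCO3 = 1.398 / 1.55 × 100 = 90.19%

90.2 %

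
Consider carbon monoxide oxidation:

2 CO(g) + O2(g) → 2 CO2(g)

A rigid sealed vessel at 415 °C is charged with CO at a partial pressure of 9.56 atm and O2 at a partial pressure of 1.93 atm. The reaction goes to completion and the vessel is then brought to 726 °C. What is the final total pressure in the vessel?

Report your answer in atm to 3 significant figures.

With V and T fixed, P_i ∝ n_i, so the mole ratios apply directly to partial pressures at 415 °C.
P(O2) required for 9.56 atm of CO = (1/2) × 9.56 = 4.780 atm; available 1.93 atm, so O2 is limiting.
P(CO) remaining = 9.56 − (2/1) × 1.93 = 5.700 atm
P(gaseous products) = (2)/1 × 1.93 = 3.860 atm
P_total at 415 °C = 5.700 + 3.860 = 9.560 atm
Scaling to 726 °C: P = 9.560 × 999.15/688.15 = 13.88 atm

13.9 atm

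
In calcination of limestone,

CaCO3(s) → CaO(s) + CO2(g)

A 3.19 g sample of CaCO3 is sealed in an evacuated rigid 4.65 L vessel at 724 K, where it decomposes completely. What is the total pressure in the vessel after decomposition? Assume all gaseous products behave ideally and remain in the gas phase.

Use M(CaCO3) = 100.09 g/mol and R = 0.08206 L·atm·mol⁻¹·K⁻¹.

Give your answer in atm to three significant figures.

n(CaCO3) = 3.19 / 100.09 = 0.03187 mol
n(gas produced) = (1/1) × 0.03187 = 0.03187 mol
P = nRT/V = 0.03187 × 0.08206 × 724 / 4.65 = 0.4072 atm

0.407 atm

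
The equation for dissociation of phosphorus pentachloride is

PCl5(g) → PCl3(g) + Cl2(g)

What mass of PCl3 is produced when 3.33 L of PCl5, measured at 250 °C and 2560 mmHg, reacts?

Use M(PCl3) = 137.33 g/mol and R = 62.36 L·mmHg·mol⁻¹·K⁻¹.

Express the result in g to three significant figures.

n(PCl5) = PV/RT = (2560 × 3.33) / (62.36 × 523.15) = 0.2613 mol
n(PCl3) = (1/1) × 0.2613 = 0.2613 mol
m(PCl3) = 0.2613 × 137.33 = 35.88 g

35.9 g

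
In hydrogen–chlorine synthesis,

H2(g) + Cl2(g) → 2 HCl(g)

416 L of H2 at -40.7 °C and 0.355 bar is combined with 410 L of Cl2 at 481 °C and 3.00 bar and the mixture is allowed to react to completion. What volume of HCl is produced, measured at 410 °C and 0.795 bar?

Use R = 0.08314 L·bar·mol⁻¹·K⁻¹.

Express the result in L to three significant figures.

n(H2) = PV/RT = (0.355 × 416) / (0.08314 × 232.45) = 7.642 mol
n(Cl2) = PV/RT = (3.00 × 410) / (0.08314 × 754.15) = 19.62 mol
For 7.642 mol H2, stoichiometry requires (1/1) × 7.642 = 7.642 mol Cl2; 19.62 mol is available, so H2 is limiting.
n(HCl) = (2/1) × 7.642 = 15.28 mol
V(HCl) = nRT/P = 15.28 × 0.08314 × 683.15 / 0.795 = 1092 L

1090 L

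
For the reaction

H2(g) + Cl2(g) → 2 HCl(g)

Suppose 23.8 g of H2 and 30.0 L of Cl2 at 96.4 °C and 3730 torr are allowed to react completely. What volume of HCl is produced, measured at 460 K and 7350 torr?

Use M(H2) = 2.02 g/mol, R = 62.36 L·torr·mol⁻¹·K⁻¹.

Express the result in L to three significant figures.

n(H2) = 23.8 / 2.02 = 11.78 mol
n(Cl2) = PV/RT = (3730 × 30.0) / (62.36 × 369.55) = 4.856 mol
For 11.78 mol H2, stoichiometry requires (1/1) × 11.78 = 11.78 mol Cl2; 4.856 mol is available, so Cl2 is limiting.
n(HCl) = (2/1) × 4.856 = 9.712 mol
V(HCl) = nRT/P = 9.712 × 62.36 × 460 / 7350 = 37.90 L

37.9 L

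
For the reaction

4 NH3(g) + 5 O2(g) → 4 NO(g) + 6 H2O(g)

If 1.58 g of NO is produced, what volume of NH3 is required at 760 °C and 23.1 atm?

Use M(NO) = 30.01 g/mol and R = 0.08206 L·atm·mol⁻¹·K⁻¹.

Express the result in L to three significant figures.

0.193 L

n(NO) = 1.580 / 30.01 = 0.05265 mol
n(NH3) = (4/4) × 0.05265 = 0.05265 mol
V = nRT/P = 0.05265 × 0.08206 × 1033.15 / 23.1 = 0.1932 L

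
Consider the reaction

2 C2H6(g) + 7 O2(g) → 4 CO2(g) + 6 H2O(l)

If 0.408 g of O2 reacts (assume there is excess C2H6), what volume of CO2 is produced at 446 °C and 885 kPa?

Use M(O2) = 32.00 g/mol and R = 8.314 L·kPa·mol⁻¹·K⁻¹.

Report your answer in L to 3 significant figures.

n(O2) = 0.4080 / 32.00 = 0.01275 mol
n(CO2) = (4/7) × 0.01275 = 0.007286 mol
V = nRT/P = 0.007286 × 8.314 × 719.15 / 885 = 0.04922 L

0.0492 L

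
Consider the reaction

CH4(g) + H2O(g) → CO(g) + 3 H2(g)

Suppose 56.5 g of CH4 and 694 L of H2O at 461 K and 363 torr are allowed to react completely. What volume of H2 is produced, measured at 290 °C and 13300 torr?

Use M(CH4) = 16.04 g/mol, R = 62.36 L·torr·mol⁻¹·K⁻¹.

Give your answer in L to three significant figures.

27.9 L

n(CH4) = 56.5 / 16.04 = 3.522 mol
n(H2O) = PV/RT = (363 × 694) / (62.36 × 461) = 8.763 mol
For 3.522 mol CH4, stoichiometry requires (1/1) × 3.522 = 3.522 mol H2O; 8.763 mol is available, so CH4 is limiting.
n(H2) = (3/1) × 3.522 = 10.57 mol
V(H2) = nRT/P = 10.57 × 62.36 × 563.15 / 13300 = 27.91 L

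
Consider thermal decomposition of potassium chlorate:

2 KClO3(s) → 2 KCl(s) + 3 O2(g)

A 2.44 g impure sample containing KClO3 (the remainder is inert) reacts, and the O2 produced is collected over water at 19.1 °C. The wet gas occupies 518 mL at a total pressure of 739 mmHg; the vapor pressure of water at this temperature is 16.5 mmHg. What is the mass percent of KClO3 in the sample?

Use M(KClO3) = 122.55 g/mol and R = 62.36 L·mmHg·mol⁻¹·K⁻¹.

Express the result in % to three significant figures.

68.8 %

P(O2) = 739 − 16.5 = 722.5 mmHg
n(O2) = PV/RT = (722.5 × 0.5180) / (62.36 × 292.25) = 0.02054 mol
n(KClO3) = (2/3) × 0.02054 = 0.01369 mol
m(KClO3) = 0.01369 × 122.55 = 1.678 g
%KClO3 = 1.678 / 2.44 × 100 = 68.77%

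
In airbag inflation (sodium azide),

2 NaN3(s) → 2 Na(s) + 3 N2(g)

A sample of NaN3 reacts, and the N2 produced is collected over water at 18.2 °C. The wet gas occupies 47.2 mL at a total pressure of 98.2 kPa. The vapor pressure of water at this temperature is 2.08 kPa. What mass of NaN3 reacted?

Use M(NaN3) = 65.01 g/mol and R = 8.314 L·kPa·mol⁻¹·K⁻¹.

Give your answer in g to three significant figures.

0.0812 g

P(N2) = 98.2 − 2.08 = 96.12 kPa
n(N2) = PV/RT = (96.12 × 0.04720) / (8.314 × 291.35) = 0.001873 mol
n(NaN3) = (2/3) × 0.001873 = 0.001249 mol
m(NaN3) = 0.001249 × 65.01 = 0.08120 g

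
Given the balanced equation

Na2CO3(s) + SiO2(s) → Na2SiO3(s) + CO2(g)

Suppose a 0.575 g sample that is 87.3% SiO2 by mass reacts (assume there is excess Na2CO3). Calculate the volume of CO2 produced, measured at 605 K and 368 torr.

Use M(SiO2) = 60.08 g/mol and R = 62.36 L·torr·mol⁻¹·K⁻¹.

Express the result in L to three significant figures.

mass of SiO2 = 0.575 × 87.3/100 = 0.5020 g
n(SiO2) = 0.5020 / 60.08 = 0.008356 mol
n(CO2) = (1/1) × 0.008356 = 0.008356 mol
V = nRT/P = 0.008356 × 62.36 × 605 / 368 = 0.8567 L

0.857 L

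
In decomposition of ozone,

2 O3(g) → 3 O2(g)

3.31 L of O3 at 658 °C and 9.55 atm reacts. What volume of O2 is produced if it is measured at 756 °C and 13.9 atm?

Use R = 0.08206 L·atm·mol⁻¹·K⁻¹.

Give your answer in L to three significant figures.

n(O3) = PV/RT = (9.55 × 3.31) / (0.08206 × 931.15) = 0.4137 mol
n(O2) = (3/2) × 0.4137 = 0.6206 mol
V = nRT/P = 0.6206 × 0.08206 × 1029.15 / 13.9 = 3.771 L

3.77 L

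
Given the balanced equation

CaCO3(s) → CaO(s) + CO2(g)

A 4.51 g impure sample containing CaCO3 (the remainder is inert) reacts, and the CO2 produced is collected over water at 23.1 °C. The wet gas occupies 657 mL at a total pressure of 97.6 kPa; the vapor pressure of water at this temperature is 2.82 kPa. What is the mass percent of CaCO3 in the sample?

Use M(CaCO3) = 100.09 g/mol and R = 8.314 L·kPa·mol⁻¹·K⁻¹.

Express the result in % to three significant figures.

56.1 %

P(CO2) = 97.6 − 2.82 = 94.78 kPa
n(CO2) = PV/RT = (94.78 × 0.6570) / (8.314 × 296.25) = 0.02528 mol
n(CaCO3) = (1/1) × 0.02528 = 0.02528 mol
m(CaCO3) = 0.02528 × 100.09 = 2.530 g
%CaCO3 = 2.530 / 4.51 × 100 = 56.10%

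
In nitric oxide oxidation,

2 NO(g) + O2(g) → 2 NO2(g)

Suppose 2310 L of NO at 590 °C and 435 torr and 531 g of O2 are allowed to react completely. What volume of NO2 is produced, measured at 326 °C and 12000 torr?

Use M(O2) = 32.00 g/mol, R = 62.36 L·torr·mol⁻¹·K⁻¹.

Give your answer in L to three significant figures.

n(NO) = PV/RT = (435 × 2310) / (62.36 × 863.15) = 18.67 mol
n(O2) = 531 / 32.00 = 16.59 mol
For 18.67 mol NO, stoichiometry requires (1/2) × 18.67 = 9.335 mol O2; 16.59 mol is available, so NO is limiting.
n(NO2) = (2/2) × 18.67 = 18.67 mol
V(NO2) = nRT/P = 18.67 × 62.36 × 599.15 / 12000 = 58.13 L

58.1 L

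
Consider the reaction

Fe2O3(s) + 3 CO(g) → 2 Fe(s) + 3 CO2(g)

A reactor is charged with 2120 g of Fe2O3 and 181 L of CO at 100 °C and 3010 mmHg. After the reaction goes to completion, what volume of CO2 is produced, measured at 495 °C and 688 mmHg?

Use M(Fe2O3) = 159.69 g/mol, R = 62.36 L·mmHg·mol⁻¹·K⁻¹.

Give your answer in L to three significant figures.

n(Fe2O3) = 2120 / 159.69 = 13.28 mol
n(CO) = PV/RT = (3010 × 181) / (62.36 × 373.15) = 23.41 mol
For 13.28 mol Fe2O3, stoichiometry requires (3/1) × 13.28 = 39.84 mol CO; 23.41 mol is available, so CO is limiting.
n(CO2) = (3/3) × 23.41 = 23.41 mol
V(CO2) = nRT/P = 23.41 × 62.36 × 768.15 / 688 = 1630 L

1630 L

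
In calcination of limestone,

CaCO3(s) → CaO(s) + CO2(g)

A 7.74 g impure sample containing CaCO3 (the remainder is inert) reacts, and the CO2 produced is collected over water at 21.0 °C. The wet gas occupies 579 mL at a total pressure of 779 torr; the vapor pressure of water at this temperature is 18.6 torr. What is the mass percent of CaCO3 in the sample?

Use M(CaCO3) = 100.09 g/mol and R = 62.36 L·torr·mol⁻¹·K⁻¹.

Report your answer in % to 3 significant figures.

31.0 %

P(CO2) = 779 − 18.6 = 760.4 torr
n(CO2) = PV/RT = (760.4 × 0.5790) / (62.36 × 294.15) = 0.02400 mol
n(CaCO3) = (1/1) × 0.02400 = 0.02400 mol
m(CaCO3) = 0.02400 × 100.09 = 2.402 g
%CaCO3 = 2.402 / 7.74 × 100 = 31.03%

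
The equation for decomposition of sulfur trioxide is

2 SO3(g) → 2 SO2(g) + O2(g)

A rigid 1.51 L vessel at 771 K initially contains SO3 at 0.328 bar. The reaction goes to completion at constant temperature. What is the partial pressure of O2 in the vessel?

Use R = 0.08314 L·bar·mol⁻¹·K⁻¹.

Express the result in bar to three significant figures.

n(SO3)₀ = PV/RT = (0.328 × 1.51) / (0.08314 × 771) = 0.007727 mol
n(O2) = (1/2) × 0.007727 = 0.003864 mol
P(O2) = nRT/V = 0.003864 × 0.08314 × 771 / 1.51 = 0.1640 bar

0.164 bar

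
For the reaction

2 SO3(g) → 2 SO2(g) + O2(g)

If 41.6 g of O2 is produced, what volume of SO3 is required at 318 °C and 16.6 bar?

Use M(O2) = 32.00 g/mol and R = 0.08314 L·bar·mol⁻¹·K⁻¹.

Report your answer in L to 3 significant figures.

n(O2) = 41.60 / 32.00 = 1.300 mol
n(SO3) = (2/1) × 1.300 = 2.600 mol
V = nRT/P = 2.600 × 0.08314 × 591.15 / 16.6 = 7.698 L

7.70 L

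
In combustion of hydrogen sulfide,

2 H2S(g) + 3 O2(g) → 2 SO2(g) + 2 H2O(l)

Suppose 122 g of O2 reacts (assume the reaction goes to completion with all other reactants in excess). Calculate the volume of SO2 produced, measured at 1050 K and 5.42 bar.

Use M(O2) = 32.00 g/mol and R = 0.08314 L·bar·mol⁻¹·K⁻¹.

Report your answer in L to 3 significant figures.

n(O2) = 122.0 / 32.00 = 3.812 mol
n(SO2) = (2/3) × 3.812 = 2.541 mol
V = nRT/P = 2.541 × 0.08314 × 1050 / 5.42 = 40.93 L

40.9 L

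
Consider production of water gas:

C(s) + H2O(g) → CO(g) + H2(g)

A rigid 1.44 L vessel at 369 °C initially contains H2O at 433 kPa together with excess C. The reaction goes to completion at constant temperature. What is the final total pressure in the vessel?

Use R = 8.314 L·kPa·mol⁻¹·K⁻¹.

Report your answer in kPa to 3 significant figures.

Since T and V are fixed, P_final/P_initial = n_final/n_initial = 2/1.
P_final = (2/1) × 433 = 866.0 kPa

866 kPa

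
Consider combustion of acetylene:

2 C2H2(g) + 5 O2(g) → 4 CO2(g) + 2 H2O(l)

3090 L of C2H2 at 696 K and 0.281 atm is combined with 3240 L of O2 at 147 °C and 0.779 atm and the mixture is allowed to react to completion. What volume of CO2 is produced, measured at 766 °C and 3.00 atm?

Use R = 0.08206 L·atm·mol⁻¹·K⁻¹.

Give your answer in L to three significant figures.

864 L

n(C2H2) = PV/RT = (0.281 × 3090) / (0.08206 × 696) = 15.20 mol
n(O2) = PV/RT = (0.779 × 3240) / (0.08206 × 420.15) = 73.21 mol
For 15.20 mol C2H2, stoichiometry requires (5/2) × 15.20 = 38.00 mol O2; 73.21 mol is available, so C2H2 is limiting.
n(CO2) = (4/2) × 15.20 = 30.40 mol
V(CO2) = nRT/P = 30.40 × 0.08206 × 1039.15 / 3.00 = 864.1 L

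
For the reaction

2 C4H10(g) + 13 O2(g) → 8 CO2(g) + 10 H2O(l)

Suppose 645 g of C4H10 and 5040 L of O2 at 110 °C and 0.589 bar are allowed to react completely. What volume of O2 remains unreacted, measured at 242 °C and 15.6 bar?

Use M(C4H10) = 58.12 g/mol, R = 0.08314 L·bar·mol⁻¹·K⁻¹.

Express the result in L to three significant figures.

n(C4H10) = 645 / 58.12 = 11.10 mol
n(O2) = PV/RT = (0.589 × 5040) / (0.08314 × 383.15) = 93.19 mol
For 11.10 mol C4H10, stoichiometry requires (13/2) × 11.10 = 72.15 mol O2; 93.19 mol is available, so C4H10 is limiting.
n(O2) consumed = (13/2) × 11.10 = 72.15 mol; remaining = 93.19 − 72.15 = 21.04 mol
V(O2) = nRT/P = 21.04 × 0.08314 × 515.15 / 15.6 = 57.77 L

57.8 L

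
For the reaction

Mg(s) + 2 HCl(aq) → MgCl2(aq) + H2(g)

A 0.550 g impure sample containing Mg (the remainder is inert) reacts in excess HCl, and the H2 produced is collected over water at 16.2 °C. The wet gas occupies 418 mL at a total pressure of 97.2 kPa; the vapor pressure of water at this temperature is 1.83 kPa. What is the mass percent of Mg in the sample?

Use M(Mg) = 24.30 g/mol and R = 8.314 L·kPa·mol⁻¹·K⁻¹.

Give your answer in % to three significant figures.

P(H2) = 97.2 − 1.83 = 95.37 kPa
n(H2) = PV/RT = (95.37 × 0.4180) / (8.314 × 289.35) = 0.01657 mol
n(Mg) = (1/1) × 0.01657 = 0.01657 mol
m(Mg) = 0.01657 × 24.30 = 0.4027 g
%Mg = 0.4027 / 0.550 × 100 = 73.22%

73.2 %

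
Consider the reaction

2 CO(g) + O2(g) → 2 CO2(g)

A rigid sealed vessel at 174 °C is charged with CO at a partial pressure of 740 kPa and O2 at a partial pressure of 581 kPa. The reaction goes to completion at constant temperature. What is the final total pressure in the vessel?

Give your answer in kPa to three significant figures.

951 kPa

Because the vessel is rigid and T is held at 174 °C, work the stoichiometry in partial pressures (P_i = n_iRT/V).
P(O2) required for 740 kPa of CO = (1/2) × 740 = 370.0 kPa; available 581 kPa, so CO is limiting.
P(O2) remaining = 581 − (1/2) × 740 = 211.0 kPa
P(gaseous products) = (2)/2 × 740 = 740.0 kPa
P_total at 174 °C = 211.0 + 740.0 = 951.0 kPa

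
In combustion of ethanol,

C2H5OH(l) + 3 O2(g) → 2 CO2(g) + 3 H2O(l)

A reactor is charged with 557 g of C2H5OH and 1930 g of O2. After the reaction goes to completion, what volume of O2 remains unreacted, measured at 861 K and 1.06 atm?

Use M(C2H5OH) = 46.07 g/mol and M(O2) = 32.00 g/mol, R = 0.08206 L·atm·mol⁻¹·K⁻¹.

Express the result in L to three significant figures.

n(C2H5OH) = 557 / 46.07 = 12.09 mol
n(O2) = 1930 / 32.00 = 60.31 mol
For 12.09 mol C2H5OH, stoichiometry requires (3/1) × 12.09 = 36.27 mol O2; 60.31 mol is available, so C2H5OH is limiting.
n(O2) consumed = (3/1) × 12.09 = 36.27 mol; remaining = 60.31 − 36.27 = 24.04 mol
V(O2) = nRT/P = 24.04 × 0.08206 × 861 / 1.06 = 1602 L

1600 L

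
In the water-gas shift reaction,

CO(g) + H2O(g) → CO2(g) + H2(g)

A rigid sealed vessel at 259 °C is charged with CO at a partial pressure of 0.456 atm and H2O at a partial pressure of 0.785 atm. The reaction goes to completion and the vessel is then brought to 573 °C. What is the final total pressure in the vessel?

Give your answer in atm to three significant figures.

With V and T fixed, P_i ∝ n_i, so the mole ratios apply directly to partial pressures at 259 °C.
P(H2O) required for 0.456 atm of CO = (1/1) × 0.456 = 0.4560 atm; available 0.785 atm, so CO is limiting.
P(H2O) remaining = 0.785 − (1/1) × 0.456 = 0.3290 atm
P(gaseous products) = (1+1)/1 × 0.456 = 0.9120 atm
P_total at 259 °C = 0.3290 + 0.9120 = 1.241 atm
Scaling to 573 °C: P = 1.241 × 846.15/532.15 = 1.973 atm

1.97 atm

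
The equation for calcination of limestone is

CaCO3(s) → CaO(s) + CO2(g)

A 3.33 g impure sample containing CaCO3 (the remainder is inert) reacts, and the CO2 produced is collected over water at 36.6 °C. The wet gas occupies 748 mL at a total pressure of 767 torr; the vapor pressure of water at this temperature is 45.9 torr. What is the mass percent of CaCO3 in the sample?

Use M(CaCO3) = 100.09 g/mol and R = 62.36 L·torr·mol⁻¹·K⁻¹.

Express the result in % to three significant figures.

P(CO2) = 767 − 45.9 = 721.1 torr
n(CO2) = PV/RT = (721.1 × 0.7480) / (62.36 × 309.75) = 0.02792 mol
n(CaCO3) = (1/1) × 0.02792 = 0.02792 mol
m(CaCO3) = 0.02792 × 100.09 = 2.795 g
%CaCO3 = 2.795 / 3.33 × 100 = 83.93%

83.9 %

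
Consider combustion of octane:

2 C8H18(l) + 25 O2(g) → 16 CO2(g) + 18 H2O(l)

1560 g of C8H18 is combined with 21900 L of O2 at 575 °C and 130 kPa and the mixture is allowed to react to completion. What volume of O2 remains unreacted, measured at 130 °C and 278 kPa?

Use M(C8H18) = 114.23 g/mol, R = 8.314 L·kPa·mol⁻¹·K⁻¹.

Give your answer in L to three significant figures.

n(C8H18) = 1560 / 114.23 = 13.66 mol
n(O2) = PV/RT = (130 × 21900) / (8.314 × 848.15) = 403.7 mol
For 13.66 mol C8H18, stoichiometry requires (25/2) × 13.66 = 170.8 mol O2; 403.7 mol is available, so C8H18 is limiting.
n(O2) consumed = (25/2) × 13.66 = 170.8 mol; remaining = 403.7 − 170.8 = 232.9 mol
V(O2) = nRT/P = 232.9 × 8.314 × 403.15 / 278 = 2808 L

2810 L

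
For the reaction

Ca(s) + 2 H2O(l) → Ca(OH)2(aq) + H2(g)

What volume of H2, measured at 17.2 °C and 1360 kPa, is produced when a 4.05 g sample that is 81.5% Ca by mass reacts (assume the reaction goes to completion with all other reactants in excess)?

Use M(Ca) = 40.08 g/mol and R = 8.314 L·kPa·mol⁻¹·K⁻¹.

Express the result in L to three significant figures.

0.146 L

mass of Ca = 4.05 × 81.5/100 = 3.301 g
n(Ca) = 3.301 / 40.08 = 0.08236 mol
n(H2) = (1/1) × 0.08236 = 0.08236 mol
V = nRT/P = 0.08236 × 8.314 × 290.35 / 1360 = 0.1462 L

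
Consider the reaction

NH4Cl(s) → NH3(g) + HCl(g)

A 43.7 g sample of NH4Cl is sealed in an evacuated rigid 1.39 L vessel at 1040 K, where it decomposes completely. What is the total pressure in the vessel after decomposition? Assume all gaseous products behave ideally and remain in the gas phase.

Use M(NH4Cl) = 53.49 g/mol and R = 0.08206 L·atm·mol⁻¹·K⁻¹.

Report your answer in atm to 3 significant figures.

100 atm

n(NH4Cl) = 43.7 / 53.49 = 0.8170 mol
n(gas produced) = (2/1) × 0.8170 = 1.634 mol
P = nRT/V = 1.634 × 0.08206 × 1040 / 1.39 = 100.3 atm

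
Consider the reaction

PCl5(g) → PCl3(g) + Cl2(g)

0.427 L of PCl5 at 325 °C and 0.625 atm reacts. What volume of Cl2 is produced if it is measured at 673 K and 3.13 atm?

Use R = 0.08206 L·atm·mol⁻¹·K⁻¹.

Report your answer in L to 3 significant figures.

n(PCl5) = PV/RT = (0.625 × 0.427) / (0.08206 × 598.15) = 0.005437 mol
n(Cl2) = (1/1) × 0.005437 = 0.005437 mol
V = nRT/P = 0.005437 × 0.08206 × 673 / 3.13 = 0.09593 L

0.0959 L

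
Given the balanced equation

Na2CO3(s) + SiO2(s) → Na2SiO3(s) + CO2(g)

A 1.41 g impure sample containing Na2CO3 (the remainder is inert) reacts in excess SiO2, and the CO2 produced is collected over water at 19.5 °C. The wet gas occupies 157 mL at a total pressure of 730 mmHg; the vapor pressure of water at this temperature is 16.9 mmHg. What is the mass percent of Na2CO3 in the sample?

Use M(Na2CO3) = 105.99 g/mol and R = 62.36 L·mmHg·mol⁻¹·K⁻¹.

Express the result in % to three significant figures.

P(CO2) = 730 − 16.9 = 713.1 mmHg
n(CO2) = PV/RT = (713.1 × 0.1570) / (62.36 × 292.65) = 0.006135 mol
n(Na2CO3) = (1/1) × 0.006135 = 0.006135 mol
m(Na2CO3) = 0.006135 × 105.99 = 0.6502 g
%Na2CO3 = 0.6502 / 1.41 × 100 = 46.11%

46.1 %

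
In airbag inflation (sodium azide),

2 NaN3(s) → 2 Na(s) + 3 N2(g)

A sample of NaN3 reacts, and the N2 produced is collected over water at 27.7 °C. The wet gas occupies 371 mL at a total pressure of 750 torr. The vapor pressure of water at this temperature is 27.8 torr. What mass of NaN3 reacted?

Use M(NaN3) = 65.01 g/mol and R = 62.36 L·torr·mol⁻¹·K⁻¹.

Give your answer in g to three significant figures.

P(N2) = 750 − 27.8 = 722.2 torr
n(N2) = PV/RT = (722.2 × 0.3710) / (62.36 × 300.85) = 0.01428 mol
n(NaN3) = (2/3) × 0.01428 = 0.009520 mol
m(NaN3) = 0.009520 × 65.01 = 0.6189 g

0.619 g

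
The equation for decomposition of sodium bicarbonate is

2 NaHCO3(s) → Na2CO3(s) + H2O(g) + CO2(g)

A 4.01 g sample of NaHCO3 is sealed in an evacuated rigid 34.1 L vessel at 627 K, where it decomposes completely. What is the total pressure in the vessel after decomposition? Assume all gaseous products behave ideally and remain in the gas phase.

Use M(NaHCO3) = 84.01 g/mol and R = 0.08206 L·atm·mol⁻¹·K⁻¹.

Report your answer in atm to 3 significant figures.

n(NaHCO3) = 4.01 / 84.01 = 0.04773 mol
n(gas produced) = (2/2) × 0.04773 = 0.04773 mol
P = nRT/V = 0.04773 × 0.08206 × 627 / 34.1 = 0.07202 atm

0.0720 atm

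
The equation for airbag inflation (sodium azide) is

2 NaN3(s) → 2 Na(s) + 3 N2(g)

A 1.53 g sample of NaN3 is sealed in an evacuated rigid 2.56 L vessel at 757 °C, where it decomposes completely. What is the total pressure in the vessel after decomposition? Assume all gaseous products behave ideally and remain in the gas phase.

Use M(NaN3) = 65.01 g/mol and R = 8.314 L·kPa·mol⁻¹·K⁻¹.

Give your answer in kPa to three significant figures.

n(NaN3) = 1.53 / 65.01 = 0.02353 mol
n(gas produced) = (3/2) × 0.02353 = 0.03529 mol
P = nRT/V = 0.03529 × 8.314 × 1030.15 / 2.56 = 118.1 kPa

118 kPa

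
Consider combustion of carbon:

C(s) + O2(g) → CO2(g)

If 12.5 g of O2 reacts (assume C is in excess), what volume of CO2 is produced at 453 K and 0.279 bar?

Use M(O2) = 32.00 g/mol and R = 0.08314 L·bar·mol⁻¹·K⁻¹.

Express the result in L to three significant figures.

52.7 L

n(O2) = 12.50 / 32.00 = 0.3906 mol
n(CO2) = (1/1) × 0.3906 = 0.3906 mol
V = nRT/P = 0.3906 × 0.08314 × 453 / 0.279 = 52.73 L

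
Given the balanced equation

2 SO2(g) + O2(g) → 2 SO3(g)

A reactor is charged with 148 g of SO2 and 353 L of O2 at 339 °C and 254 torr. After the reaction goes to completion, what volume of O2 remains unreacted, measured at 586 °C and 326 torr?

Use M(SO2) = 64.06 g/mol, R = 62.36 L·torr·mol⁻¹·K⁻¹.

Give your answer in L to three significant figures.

n(SO2) = 148 / 64.06 = 2.310 mol
n(O2) = PV/RT = (254 × 353) / (62.36 × 612.15) = 2.349 mol
For 2.310 mol SO2, stoichiometry requires (1/2) × 2.310 = 1.155 mol O2; 2.349 mol is available, so SO2 is limiting.
n(O2) consumed = (1/2) × 2.310 = 1.155 mol; remaining = 2.349 − 1.155 = 1.194 mol
V(O2) = nRT/P = 1.194 × 62.36 × 859.15 / 326 = 196.2 L

196 L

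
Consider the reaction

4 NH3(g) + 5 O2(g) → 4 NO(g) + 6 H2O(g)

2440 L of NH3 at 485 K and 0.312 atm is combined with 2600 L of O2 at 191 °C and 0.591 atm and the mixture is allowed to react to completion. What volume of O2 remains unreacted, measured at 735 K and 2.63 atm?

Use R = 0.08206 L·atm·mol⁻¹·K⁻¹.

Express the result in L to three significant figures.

377 L

n(NH3) = PV/RT = (0.312 × 2440) / (0.08206 × 485) = 19.13 mol
n(O2) = PV/RT = (0.591 × 2600) / (0.08206 × 464.15) = 40.34 mol
For 19.13 mol NH3, stoichiometry requires (5/4) × 19.13 = 23.91 mol O2; 40.34 mol is available, so NH3 is limiting.
n(O2) consumed = (5/4) × 19.13 = 23.91 mol; remaining = 40.34 − 23.91 = 16.43 mol
V(O2) = nRT/P = 16.43 × 0.08206 × 735 / 2.63 = 376.8 L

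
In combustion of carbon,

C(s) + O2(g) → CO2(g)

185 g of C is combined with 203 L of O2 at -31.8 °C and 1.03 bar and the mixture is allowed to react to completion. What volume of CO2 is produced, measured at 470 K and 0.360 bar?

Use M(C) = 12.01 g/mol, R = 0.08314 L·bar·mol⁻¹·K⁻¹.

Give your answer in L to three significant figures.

n(C) = 185 / 12.01 = 15.40 mol
n(O2) = PV/RT = (1.03 × 203) / (0.08314 × 241.35) = 10.42 mol
For 15.40 mol C, stoichiometry requires (1/1) × 15.40 = 15.40 mol O2; 10.42 mol is available, so O2 is limiting.
n(CO2) = (1/1) × 10.42 = 10.42 mol
V(CO2) = nRT/P = 10.42 × 0.08314 × 470 / 0.360 = 1131 L

1130 L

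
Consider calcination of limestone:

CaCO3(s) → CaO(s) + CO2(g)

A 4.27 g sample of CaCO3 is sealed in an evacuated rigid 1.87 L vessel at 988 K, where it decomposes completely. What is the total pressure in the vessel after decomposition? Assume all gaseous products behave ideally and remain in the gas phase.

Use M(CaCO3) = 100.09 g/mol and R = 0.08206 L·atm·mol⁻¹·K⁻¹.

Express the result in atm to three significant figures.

n(CaCO3) = 4.27 / 100.09 = 0.04266 mol
n(gas produced) = (1/1) × 0.04266 = 0.04266 mol
P = nRT/V = 0.04266 × 0.08206 × 988 / 1.87 = 1.850 atm

1.85 atm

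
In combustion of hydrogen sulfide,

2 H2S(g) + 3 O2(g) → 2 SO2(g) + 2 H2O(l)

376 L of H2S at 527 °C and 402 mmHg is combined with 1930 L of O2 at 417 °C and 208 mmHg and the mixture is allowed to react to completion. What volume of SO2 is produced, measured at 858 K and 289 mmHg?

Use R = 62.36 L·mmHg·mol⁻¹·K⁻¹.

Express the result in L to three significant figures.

n(H2S) = PV/RT = (402 × 376) / (62.36 × 800.15) = 3.029 mol
n(O2) = PV/RT = (208 × 1930) / (62.36 × 690.15) = 9.328 mol
For 3.029 mol H2S, stoichiometry requires (3/2) × 3.029 = 4.543 mol O2; 9.328 mol is available, so H2S is limiting.
n(SO2) = (2/2) × 3.029 = 3.029 mol
V(SO2) = nRT/P = 3.029 × 62.36 × 858 / 289 = 560.8 L

561 L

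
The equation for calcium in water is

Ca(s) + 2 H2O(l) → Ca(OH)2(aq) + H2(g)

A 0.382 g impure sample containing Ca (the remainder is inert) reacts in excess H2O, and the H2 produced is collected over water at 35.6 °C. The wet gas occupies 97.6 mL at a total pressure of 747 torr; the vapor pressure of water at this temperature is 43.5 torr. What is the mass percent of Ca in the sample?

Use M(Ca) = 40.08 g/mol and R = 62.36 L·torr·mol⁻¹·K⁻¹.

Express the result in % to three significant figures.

P(H2) = 747 − 43.5 = 703.5 torr
n(H2) = PV/RT = (703.5 × 0.09760) / (62.36 × 308.75) = 0.003566 mol
n(Ca) = (1/1) × 0.003566 = 0.003566 mol
m(Ca) = 0.003566 × 40.08 = 0.1429 g
%Ca = 0.1429 / 0.382 × 100 = 37.41%

37.4 %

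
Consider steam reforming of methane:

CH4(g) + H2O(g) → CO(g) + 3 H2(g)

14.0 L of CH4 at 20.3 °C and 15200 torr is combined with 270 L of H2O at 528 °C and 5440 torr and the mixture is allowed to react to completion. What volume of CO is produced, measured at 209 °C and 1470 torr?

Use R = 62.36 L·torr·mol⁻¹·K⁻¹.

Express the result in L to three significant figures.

n(CH4) = PV/RT = (15200 × 14.0) / (62.36 × 293.45) = 11.63 mol
n(H2O) = PV/RT = (5440 × 270) / (62.36 × 801.15) = 29.40 mol
For 11.63 mol CH4, stoichiometry requires (1/1) × 11.63 = 11.63 mol H2O; 29.40 mol is available, so CH4 is limiting.
n(CO) = (1/1) × 11.63 = 11.63 mol
V(CO) = nRT/P = 11.63 × 62.36 × 482.15 / 1470 = 237.9 L

238 L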